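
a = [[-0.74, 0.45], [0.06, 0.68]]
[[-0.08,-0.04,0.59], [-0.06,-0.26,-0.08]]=a@[[0.06, -0.17, -0.83],[-0.09, -0.37, -0.05]]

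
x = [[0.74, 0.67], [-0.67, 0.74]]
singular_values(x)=[1.0, 1.0]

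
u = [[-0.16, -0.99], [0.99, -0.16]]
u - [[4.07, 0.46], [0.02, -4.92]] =[[-4.23, -1.45],  [0.97, 4.76]]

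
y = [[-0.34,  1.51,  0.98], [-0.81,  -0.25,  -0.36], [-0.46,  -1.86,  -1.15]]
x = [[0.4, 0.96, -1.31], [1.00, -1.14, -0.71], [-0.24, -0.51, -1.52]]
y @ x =[[1.14, -2.55, -2.12],  [-0.49, -0.31, 1.79],  [-1.77, 2.27, 3.67]]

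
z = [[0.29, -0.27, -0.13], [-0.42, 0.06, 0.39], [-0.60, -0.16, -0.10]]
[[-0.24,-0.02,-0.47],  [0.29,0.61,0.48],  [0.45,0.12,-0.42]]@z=[[0.22, 0.14, 0.07],[-0.46, -0.12, 0.15],[0.33, -0.05, 0.03]]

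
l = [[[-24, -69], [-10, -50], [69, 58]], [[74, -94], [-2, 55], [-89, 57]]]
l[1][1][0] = -2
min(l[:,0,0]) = -24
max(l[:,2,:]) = 69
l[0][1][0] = -10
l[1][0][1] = -94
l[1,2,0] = -89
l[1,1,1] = 55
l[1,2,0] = -89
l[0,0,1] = -69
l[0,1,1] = -50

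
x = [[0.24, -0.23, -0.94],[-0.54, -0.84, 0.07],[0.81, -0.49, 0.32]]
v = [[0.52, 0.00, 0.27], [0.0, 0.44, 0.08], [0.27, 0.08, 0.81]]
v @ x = [[0.34, -0.25, -0.40], [-0.17, -0.41, 0.06], [0.68, -0.53, 0.01]]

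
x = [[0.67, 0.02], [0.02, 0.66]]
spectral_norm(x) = 0.69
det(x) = 0.44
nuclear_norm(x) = 1.33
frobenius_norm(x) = 0.94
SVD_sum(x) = [[0.43, 0.33], [0.33, 0.26]] + [[0.24,-0.31], [-0.31,0.40]]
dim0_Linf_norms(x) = [0.67, 0.66]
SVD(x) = [[-0.79,-0.62], [-0.62,0.79]] @ diag([0.6856155281280885, 0.6443844718719117]) @ [[-0.79, -0.62], [-0.62, 0.79]]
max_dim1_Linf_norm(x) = 0.67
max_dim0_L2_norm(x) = 0.67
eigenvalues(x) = [0.69, 0.64]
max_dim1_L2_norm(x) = 0.67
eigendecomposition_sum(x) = [[0.43, 0.33], [0.33, 0.26]] + [[0.24,  -0.31],[-0.31,  0.40]]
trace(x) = 1.33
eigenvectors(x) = [[0.79,-0.62],[0.62,0.79]]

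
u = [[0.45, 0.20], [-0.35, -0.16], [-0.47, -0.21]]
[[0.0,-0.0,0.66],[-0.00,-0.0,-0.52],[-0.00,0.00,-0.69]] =u @ [[0.04, -0.15, 0.99],[-0.07, 0.33, 1.09]]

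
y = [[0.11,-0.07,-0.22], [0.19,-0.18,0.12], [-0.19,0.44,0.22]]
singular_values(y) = [0.59, 0.26, 0.11]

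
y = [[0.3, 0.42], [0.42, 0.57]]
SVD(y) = [[-0.59, -0.81],[-0.81, 0.59]] @ diag([0.8761632350955825, 0.006163235095582401]) @ [[-0.59, -0.81], [0.81, -0.59]]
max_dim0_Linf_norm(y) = 0.57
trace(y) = 0.87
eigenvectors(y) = [[-0.81, -0.59], [0.59, -0.81]]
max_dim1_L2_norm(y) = 0.71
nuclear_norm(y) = 0.88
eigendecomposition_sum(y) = [[-0.00, 0.00],  [0.00, -0.00]] + [[0.3, 0.42], [0.42, 0.57]]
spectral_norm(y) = 0.88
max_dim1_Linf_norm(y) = 0.57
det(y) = -0.01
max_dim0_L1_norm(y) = 0.99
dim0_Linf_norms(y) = [0.42, 0.57]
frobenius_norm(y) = 0.88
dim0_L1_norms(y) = [0.72, 0.99]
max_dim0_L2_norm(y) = 0.71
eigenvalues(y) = [-0.01, 0.88]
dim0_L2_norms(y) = [0.52, 0.71]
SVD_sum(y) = [[0.30, 0.42], [0.42, 0.57]] + [[-0.0, 0.00], [0.00, -0.00]]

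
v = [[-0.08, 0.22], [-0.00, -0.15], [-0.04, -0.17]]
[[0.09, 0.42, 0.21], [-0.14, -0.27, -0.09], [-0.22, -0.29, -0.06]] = v @ [[1.51, -0.38, -0.96], [0.94, 1.78, 0.59]]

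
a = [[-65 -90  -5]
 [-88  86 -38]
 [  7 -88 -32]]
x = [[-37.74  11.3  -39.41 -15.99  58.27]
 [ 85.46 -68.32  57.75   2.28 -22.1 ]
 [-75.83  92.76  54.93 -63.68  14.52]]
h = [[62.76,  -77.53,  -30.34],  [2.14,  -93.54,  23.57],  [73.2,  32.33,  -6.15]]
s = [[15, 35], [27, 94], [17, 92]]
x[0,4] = 58.27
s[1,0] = 27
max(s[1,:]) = 94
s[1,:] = [27, 94]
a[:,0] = [-65, -88, 7]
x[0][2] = -39.41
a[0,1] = -90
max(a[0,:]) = -5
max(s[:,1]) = 94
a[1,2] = -38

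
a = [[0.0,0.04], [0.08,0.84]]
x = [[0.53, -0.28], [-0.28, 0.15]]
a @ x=[[-0.01,0.01], [-0.19,0.1]]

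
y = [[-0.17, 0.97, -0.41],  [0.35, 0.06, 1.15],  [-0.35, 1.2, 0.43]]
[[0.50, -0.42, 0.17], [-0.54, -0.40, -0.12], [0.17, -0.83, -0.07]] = y @ [[-0.02, 0.05, 0.43], [0.31, -0.56, 0.15], [-0.48, -0.33, -0.24]]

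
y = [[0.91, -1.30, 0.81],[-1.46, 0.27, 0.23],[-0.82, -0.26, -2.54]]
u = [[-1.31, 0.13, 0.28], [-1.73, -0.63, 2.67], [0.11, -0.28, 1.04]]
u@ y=[[-1.61, 1.67, -1.74],[-2.84, 1.38, -8.33],[-0.34, -0.49, -2.62]]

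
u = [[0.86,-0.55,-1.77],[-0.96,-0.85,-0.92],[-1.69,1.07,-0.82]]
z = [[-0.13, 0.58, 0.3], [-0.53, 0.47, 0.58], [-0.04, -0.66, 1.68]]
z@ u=[[-1.18, -0.1, -0.55], [-1.89, 0.51, 0.03], [-2.24, 2.38, -0.70]]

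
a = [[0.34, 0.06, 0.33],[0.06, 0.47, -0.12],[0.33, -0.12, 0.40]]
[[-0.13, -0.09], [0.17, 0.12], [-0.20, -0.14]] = a @ [[-0.25, -0.18], [0.34, 0.24], [-0.19, -0.14]]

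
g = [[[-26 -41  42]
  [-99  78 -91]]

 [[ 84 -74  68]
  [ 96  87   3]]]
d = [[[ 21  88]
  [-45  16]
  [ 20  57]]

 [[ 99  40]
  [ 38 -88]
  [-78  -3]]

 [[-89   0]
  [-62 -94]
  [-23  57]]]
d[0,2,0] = 20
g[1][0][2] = 68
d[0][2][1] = 57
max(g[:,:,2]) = 68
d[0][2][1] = 57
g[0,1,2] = -91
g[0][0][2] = 42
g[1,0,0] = 84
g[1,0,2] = 68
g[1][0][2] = 68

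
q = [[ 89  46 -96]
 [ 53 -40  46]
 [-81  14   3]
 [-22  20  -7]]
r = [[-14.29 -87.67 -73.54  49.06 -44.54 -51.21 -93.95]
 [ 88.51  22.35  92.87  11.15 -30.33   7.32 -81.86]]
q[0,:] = [89, 46, -96]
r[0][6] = -93.95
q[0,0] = 89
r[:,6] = [-93.95, -81.86]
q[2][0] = -81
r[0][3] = 49.06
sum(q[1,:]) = 59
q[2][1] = 14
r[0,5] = -51.21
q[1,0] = 53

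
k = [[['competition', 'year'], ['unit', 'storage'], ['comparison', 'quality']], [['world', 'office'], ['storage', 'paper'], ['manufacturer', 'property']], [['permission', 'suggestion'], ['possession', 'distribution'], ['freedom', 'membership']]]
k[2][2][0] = 'freedom'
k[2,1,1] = 'distribution'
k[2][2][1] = 'membership'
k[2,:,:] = [['permission', 'suggestion'], ['possession', 'distribution'], ['freedom', 'membership']]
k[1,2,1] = 'property'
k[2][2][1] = 'membership'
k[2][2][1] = 'membership'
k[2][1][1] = 'distribution'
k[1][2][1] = 'property'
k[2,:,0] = ['permission', 'possession', 'freedom']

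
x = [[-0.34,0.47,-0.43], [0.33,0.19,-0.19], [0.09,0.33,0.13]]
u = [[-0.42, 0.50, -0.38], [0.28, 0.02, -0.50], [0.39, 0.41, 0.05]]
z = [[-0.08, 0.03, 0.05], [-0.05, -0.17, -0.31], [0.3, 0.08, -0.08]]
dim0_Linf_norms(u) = [0.42, 0.5, 0.5]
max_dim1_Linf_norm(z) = 0.31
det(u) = -0.23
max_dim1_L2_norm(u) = 0.76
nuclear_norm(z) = 0.72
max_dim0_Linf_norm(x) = 0.47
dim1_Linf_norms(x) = [0.47, 0.33, 0.33]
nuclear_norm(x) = 1.48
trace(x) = -0.02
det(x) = -0.10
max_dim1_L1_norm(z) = 0.53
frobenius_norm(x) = 0.91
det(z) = -0.00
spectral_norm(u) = 0.78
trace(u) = -0.35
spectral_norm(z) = 0.36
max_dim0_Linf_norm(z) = 0.31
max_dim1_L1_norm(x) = 1.24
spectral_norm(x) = 0.74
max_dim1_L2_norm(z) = 0.36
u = z + x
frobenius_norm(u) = 1.11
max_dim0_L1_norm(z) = 0.44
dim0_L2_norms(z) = [0.31, 0.19, 0.32]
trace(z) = -0.33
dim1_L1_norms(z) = [0.16, 0.53, 0.46]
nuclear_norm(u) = 1.88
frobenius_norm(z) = 0.49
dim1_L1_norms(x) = [1.24, 0.71, 0.55]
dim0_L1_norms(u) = [1.09, 0.93, 0.93]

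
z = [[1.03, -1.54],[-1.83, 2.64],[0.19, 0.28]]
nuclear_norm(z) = 4.03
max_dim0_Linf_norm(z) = 2.64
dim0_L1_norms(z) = [3.05, 4.46]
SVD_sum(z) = [[1.04, -1.53], [-1.81, 2.65], [-0.07, 0.1]] + [[-0.01, -0.01], [-0.02, -0.01], [0.26, 0.18]]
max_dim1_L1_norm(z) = 4.47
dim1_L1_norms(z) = [2.57, 4.47, 0.47]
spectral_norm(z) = 3.71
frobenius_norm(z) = 3.72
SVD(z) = [[-0.5, -0.06], [0.87, -0.07], [0.03, 1.00]] @ diag([3.7101984571148074, 0.3161129684510114]) @ [[-0.56, 0.83], [0.83, 0.56]]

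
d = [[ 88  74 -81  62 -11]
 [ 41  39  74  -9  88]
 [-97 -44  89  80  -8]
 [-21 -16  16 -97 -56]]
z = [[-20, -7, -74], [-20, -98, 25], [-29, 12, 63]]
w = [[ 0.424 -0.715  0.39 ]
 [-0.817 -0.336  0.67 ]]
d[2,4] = -8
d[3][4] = -56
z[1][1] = -98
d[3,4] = -56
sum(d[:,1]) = 53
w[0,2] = 0.39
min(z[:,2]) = -74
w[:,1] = [-0.715, -0.336]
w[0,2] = 0.39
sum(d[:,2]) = 98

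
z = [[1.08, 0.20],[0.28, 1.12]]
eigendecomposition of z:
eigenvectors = [[-0.68, -0.61],  [0.74, -0.79]]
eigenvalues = [0.86, 1.34]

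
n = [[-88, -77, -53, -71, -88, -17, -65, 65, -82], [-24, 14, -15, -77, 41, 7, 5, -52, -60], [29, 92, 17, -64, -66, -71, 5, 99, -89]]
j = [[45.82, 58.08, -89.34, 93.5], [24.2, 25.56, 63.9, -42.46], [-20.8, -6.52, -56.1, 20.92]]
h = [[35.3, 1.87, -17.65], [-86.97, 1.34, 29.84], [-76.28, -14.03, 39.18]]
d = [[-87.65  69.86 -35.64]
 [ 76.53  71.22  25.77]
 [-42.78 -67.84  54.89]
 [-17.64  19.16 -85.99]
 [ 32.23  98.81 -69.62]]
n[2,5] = -71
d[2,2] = 54.89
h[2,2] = 39.18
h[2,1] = -14.03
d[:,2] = [-35.64, 25.77, 54.89, -85.99, -69.62]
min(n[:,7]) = -52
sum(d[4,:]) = 61.41999999999999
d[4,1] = 98.81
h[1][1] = 1.34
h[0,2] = -17.65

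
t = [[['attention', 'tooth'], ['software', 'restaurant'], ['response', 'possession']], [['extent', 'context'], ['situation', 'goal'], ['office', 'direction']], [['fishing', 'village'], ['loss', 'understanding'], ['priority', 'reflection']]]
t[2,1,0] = 'loss'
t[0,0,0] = 'attention'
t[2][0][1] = 'village'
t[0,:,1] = ['tooth', 'restaurant', 'possession']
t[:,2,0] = ['response', 'office', 'priority']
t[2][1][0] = 'loss'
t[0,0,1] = 'tooth'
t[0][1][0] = 'software'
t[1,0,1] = 'context'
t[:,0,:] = [['attention', 'tooth'], ['extent', 'context'], ['fishing', 'village']]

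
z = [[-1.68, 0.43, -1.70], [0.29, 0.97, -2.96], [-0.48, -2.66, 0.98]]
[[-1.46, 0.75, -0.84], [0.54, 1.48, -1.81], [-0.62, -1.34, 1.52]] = z@[[0.96, 0.03, -0.08], [0.03, 0.36, -0.38], [-0.08, -0.38, 0.48]]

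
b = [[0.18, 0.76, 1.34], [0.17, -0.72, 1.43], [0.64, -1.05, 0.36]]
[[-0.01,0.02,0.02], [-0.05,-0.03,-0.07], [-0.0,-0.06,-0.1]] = b @ [[0.06,-0.04,-0.06], [0.03,0.03,0.06], [-0.03,-0.0,-0.01]]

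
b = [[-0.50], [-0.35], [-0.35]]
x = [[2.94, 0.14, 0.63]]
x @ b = [[-1.74]]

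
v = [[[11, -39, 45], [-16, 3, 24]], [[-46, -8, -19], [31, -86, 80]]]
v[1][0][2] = -19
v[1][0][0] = -46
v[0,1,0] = -16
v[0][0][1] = -39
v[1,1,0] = 31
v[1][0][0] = -46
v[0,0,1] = -39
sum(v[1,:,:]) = -48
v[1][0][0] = -46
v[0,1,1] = 3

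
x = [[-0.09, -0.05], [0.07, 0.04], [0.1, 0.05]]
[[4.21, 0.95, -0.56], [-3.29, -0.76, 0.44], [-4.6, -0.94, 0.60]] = x @ [[-39.02,0.78,4.50], [-13.91,-20.4,3.08]]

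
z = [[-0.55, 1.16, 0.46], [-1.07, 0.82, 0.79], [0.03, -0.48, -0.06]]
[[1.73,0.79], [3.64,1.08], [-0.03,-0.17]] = z@ [[-1.75, -2.59], [-0.38, 0.52], [2.63, -2.68]]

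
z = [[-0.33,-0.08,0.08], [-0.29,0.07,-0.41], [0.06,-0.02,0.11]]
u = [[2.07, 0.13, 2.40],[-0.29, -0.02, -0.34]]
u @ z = [[-0.58, -0.20, 0.38], [0.08, 0.03, -0.05]]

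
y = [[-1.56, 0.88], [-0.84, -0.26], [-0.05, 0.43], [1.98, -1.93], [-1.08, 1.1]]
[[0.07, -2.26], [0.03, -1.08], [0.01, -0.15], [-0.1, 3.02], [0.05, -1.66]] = y @ [[-0.04, 1.34], [0.01, -0.19]]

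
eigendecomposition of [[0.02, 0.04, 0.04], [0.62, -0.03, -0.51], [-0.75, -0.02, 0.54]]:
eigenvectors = [[0.01, -0.41, -0.36], [-0.66, 0.73, 0.82], [0.75, -0.54, -0.45]]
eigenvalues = [0.55, 0.0, -0.02]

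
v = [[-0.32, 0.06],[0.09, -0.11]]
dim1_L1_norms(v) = [0.38, 0.2]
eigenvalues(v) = [-0.34, -0.09]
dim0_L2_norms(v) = [0.33, 0.13]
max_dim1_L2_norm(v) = 0.33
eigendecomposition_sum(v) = [[-0.31,0.08],[0.12,-0.03]] + [[-0.01, -0.02], [-0.03, -0.08]]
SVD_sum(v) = [[-0.31, 0.09], [0.11, -0.03]] + [[-0.01,-0.03], [-0.02,-0.08]]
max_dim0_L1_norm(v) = 0.41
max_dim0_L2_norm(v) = 0.33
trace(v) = -0.43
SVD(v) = [[-0.94,0.34], [0.34,0.94]] @ diag([0.34455749962816246, 0.08648774161688366]) @ [[0.96, -0.27], [-0.27, -0.96]]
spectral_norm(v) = 0.34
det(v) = 0.03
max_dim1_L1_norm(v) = 0.38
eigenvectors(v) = [[-0.93, -0.25],[0.36, -0.97]]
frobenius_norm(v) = 0.36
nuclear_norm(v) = 0.43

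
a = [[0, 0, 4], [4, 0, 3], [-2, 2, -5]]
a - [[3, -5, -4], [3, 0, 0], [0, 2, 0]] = [[-3, 5, 8], [1, 0, 3], [-2, 0, -5]]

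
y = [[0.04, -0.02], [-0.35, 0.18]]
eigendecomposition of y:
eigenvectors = [[-0.46,0.11], [-0.89,-0.99]]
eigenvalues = [0.0, 0.22]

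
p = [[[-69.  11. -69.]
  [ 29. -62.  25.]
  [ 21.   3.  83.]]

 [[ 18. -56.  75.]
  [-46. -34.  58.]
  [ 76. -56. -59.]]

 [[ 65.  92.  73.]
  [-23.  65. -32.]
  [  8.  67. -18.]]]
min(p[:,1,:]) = -62.0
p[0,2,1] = 3.0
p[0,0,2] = -69.0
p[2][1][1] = 65.0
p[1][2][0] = 76.0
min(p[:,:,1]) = -62.0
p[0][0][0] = -69.0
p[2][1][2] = -32.0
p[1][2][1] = -56.0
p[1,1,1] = -34.0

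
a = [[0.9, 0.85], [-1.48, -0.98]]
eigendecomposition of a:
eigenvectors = [[(-0.51-0.33j), -0.51+0.33j], [0.80+0.00j, (0.8-0j)]]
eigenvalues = [(-0.04+0.61j), (-0.04-0.61j)]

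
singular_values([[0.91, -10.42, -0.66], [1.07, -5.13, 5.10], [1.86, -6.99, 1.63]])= [13.93, 4.85, 0.85]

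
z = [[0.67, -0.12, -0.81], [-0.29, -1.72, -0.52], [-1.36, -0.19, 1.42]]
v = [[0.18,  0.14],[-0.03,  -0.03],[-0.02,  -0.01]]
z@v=[[0.14, 0.11], [0.01, 0.02], [-0.27, -0.20]]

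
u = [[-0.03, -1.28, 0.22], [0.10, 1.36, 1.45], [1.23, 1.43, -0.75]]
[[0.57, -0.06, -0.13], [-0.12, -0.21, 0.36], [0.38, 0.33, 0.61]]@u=[[-0.18, -1.0, 0.14], [0.43, 0.38, -0.6], [0.77, 0.83, 0.1]]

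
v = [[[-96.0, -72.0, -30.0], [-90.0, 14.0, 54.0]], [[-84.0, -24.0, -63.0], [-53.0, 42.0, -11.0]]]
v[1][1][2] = -11.0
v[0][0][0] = -96.0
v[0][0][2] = -30.0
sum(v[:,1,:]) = -44.0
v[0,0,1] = -72.0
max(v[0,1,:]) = 54.0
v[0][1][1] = 14.0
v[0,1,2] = 54.0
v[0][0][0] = -96.0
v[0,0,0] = -96.0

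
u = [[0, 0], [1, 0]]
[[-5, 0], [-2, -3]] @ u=[[0, 0], [-3, 0]]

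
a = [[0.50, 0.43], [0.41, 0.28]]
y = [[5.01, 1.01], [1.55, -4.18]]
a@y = [[3.17, -1.29], [2.49, -0.76]]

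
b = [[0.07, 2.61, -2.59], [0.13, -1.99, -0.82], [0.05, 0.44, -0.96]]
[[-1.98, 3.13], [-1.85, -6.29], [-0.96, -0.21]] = b@[[-0.62, -1.48],[0.41, 2.53],[1.16, 1.30]]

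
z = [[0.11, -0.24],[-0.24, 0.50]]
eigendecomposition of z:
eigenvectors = [[-0.90,0.43], [-0.43,-0.9]]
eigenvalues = [-0.0, 0.61]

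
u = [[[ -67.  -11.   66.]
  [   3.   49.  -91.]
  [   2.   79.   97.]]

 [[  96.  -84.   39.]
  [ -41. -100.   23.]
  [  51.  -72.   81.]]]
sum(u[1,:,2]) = 143.0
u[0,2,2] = 97.0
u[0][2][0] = 2.0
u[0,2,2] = 97.0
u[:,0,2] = [66.0, 39.0]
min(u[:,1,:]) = -100.0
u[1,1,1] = -100.0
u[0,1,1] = 49.0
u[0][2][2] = 97.0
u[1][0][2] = 39.0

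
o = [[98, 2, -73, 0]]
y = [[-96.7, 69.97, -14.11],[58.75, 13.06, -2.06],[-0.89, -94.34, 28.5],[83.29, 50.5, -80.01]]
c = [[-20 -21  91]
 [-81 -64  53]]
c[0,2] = 91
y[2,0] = -0.89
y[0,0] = -96.7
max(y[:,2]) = 28.5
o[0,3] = 0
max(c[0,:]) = 91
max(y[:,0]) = 83.29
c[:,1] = [-21, -64]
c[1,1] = -64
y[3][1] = 50.5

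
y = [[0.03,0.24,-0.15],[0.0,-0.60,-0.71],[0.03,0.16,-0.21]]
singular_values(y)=[0.93, 0.38, 0.0]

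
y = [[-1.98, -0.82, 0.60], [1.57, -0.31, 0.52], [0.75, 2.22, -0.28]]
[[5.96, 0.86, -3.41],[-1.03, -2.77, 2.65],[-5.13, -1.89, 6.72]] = y @ [[-1.71,-0.96,1.35], [-1.44,-0.9,2.92], [2.32,-2.96,2.76]]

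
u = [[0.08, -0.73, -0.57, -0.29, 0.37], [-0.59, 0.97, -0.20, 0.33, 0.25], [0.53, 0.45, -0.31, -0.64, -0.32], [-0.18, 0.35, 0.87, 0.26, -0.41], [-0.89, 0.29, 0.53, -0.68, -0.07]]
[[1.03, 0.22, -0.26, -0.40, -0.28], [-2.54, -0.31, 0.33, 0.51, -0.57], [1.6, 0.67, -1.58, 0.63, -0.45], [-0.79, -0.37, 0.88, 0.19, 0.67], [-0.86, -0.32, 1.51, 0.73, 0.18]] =u @ [[1.68, 0.15, -1.40, -0.14, 0.09],[-0.97, -0.08, -0.48, 0.67, -0.38],[-0.11, -0.7, 1.09, 0.02, 0.86],[-1.36, -0.22, 0.20, -0.57, 0.14],[-0.74, -0.85, 0.49, -0.14, -0.08]]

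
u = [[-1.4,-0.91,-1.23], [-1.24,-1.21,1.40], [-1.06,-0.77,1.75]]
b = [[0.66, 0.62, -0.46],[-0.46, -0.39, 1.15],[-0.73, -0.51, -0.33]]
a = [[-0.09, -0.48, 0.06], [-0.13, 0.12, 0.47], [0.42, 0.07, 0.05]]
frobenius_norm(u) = 3.75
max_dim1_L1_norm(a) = 0.72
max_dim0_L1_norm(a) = 0.67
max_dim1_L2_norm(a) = 0.5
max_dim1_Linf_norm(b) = 1.15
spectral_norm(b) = 1.62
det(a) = -0.10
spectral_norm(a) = 0.54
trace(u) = -0.86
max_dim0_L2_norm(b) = 1.28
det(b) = -0.12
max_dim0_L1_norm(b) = 1.94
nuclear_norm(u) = 5.38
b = a @ u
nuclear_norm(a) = 1.41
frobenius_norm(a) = 0.82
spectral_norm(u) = 3.11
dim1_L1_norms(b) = [1.74, 2.0, 1.57]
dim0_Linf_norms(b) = [0.73, 0.62, 1.15]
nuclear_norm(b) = 2.69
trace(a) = 0.08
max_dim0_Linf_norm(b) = 1.15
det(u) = 1.23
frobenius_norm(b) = 1.90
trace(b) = -0.06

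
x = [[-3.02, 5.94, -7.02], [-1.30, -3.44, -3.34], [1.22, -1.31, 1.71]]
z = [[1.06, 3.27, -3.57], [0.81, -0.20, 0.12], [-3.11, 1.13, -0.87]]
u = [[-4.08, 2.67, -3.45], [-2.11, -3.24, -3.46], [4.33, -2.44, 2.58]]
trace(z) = -0.01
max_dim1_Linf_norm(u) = 4.33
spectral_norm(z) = 5.05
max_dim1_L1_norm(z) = 7.9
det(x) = -21.44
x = u + z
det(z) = 0.08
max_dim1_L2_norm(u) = 5.97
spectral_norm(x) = 10.02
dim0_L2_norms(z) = [3.38, 3.47, 3.68]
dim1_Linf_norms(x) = [7.02, 3.44, 1.71]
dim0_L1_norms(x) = [5.54, 10.69, 12.07]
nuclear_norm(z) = 8.44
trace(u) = -4.74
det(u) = -23.08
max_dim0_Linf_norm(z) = 3.57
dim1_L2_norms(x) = [9.68, 4.97, 2.48]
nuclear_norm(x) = 15.35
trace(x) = -4.75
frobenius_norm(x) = 11.16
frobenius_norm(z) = 6.08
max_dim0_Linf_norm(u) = 4.33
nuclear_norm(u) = 13.72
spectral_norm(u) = 8.49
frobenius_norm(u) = 9.69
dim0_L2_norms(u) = [6.31, 4.86, 5.53]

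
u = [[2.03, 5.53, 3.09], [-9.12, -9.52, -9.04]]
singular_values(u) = [17.17, 2.25]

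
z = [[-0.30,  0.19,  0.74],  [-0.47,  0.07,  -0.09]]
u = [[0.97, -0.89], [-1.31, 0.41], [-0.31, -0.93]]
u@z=[[0.13, 0.12, 0.80], [0.2, -0.22, -1.01], [0.53, -0.12, -0.15]]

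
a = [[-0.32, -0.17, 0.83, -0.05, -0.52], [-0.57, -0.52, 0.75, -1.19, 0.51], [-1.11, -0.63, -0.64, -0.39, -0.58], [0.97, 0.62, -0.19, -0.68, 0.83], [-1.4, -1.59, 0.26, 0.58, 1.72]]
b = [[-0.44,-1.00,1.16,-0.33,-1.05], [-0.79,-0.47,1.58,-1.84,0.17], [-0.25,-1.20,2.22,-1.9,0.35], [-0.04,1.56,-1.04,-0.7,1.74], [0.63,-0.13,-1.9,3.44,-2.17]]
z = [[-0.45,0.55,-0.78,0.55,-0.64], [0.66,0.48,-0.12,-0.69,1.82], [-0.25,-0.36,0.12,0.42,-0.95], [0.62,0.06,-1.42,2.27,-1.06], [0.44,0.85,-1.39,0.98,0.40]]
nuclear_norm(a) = 7.73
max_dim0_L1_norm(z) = 4.91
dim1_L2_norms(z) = [1.35, 2.11, 1.13, 2.95, 1.99]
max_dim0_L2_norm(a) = 2.14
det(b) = 0.00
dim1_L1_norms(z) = [2.97, 3.77, 2.1, 5.43, 4.06]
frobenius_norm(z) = 4.50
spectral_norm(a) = 3.04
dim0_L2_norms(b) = [1.13, 2.26, 3.67, 4.41, 3.0]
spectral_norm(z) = 3.63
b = a @ z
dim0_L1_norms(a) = [4.37, 3.53, 2.67, 2.89, 4.16]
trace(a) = -0.44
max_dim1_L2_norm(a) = 2.8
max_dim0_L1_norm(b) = 8.21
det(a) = 0.04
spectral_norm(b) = 5.89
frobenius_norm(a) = 4.10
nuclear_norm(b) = 10.23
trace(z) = 2.82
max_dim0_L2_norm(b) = 4.41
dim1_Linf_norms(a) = [0.83, 1.19, 1.11, 0.97, 1.72]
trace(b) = -1.56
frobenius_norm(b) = 6.95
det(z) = 0.00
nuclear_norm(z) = 7.09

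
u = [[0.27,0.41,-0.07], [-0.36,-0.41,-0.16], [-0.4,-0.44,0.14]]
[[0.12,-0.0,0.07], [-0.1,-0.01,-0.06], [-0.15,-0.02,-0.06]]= u@[[0.10, 0.17, -0.08],  [0.21, -0.12, 0.22],  [-0.12, -0.03, 0.01]]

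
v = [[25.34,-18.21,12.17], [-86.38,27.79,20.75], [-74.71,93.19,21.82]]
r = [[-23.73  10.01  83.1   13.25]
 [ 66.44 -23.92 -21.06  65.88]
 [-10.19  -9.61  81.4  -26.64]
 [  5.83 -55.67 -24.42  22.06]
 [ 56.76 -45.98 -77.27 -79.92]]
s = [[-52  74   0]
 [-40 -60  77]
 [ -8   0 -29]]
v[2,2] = 21.82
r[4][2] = -77.27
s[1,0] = -40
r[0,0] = -23.73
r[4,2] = -77.27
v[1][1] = 27.79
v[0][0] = 25.34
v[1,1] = 27.79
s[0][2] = 0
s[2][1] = 0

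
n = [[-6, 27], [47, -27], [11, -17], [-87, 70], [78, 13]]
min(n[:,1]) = -27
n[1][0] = 47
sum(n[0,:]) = 21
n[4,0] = 78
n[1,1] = -27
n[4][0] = 78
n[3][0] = -87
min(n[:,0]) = -87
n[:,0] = [-6, 47, 11, -87, 78]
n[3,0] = -87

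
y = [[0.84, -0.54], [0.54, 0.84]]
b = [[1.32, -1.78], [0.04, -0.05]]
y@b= [[1.09, -1.47],[0.75, -1.0]]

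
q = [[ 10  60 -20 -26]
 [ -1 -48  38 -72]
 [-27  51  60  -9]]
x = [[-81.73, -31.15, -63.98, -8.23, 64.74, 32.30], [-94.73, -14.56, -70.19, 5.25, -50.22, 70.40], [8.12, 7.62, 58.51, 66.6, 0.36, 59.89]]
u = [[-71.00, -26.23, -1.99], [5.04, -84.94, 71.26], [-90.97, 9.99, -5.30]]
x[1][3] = 5.25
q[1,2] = 38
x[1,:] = [-94.73, -14.56, -70.19, 5.25, -50.22, 70.4]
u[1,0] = 5.04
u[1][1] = -84.94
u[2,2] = -5.3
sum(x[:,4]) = 14.879999999999995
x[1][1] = -14.56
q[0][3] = -26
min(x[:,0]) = -94.73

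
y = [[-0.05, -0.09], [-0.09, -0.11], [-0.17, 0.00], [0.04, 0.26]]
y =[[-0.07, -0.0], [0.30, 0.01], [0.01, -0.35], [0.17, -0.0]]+[[0.02, -0.09], [-0.39, -0.12], [-0.18, 0.35], [-0.13, 0.26]]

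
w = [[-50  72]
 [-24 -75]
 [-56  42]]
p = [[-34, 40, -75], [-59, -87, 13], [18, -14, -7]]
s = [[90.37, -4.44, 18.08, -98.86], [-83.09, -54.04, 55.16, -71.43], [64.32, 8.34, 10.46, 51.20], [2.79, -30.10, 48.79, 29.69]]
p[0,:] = [-34, 40, -75]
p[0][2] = -75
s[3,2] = 48.79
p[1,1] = -87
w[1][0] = -24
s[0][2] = 18.08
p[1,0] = -59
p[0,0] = -34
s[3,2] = 48.79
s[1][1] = -54.04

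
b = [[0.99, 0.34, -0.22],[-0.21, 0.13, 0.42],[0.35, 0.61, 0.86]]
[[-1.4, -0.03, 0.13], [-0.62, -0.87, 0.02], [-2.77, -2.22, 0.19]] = b @ [[-1.26, -0.65, 0.44],[-1.5, 0.21, -0.59],[-1.64, -2.46, 0.46]]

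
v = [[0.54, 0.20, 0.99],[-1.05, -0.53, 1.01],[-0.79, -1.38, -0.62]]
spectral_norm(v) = 1.99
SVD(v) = [[-0.36, -0.51, 0.78], [0.42, -0.84, -0.35], [0.83, 0.2, 0.52]] @ diag([1.9900701443822073, 1.5409722098551206, 0.541410628721682]) @ [[-0.65, -0.73, -0.22], [0.29, 0.04, -0.96], [0.70, -0.69, 0.18]]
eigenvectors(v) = [[0.79+0.00j, (-0.26-0.25j), (-0.26+0.25j)],[-0.59+0.00j, 0.14-0.62j, (0.14+0.62j)],[(0.16+0j), 0.68+0.00j, (0.68-0j)]]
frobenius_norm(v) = 2.57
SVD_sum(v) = [[0.47, 0.52, 0.16], [-0.55, -0.61, -0.19], [-1.08, -1.2, -0.37]] + [[-0.22,  -0.03,  0.75],  [-0.37,  -0.05,  1.23],  [0.09,  0.01,  -0.30]] + [[0.30, -0.29, 0.08],[-0.13, 0.13, -0.03],[0.20, -0.19, 0.05]]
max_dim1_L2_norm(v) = 1.71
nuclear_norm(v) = 4.07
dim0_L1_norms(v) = [2.38, 2.11, 2.62]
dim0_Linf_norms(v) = [1.05, 1.38, 1.01]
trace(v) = -0.61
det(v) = 1.66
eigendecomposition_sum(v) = [[(0.42-0j),-0.17-0.00j,(0.2+0j)], [-0.32+0.00j,(0.13+0j),-0.15+0.00j], [0.09-0.00j,(-0.04-0j),(0.04+0j)]] + [[0.06+0.28j, (0.19+0.33j), 0.39-0.15j], [-0.37+0.34j, -0.33+0.57j, 0.58+0.45j], [-0.44-0.30j, (-0.67-0.21j), -0.33+0.71j]] + [[(0.06-0.28j), 0.19-0.33j, 0.39+0.15j], [-0.37-0.34j, (-0.33-0.57j), (0.58-0.45j)], [-0.44+0.30j, -0.67+0.21j, (-0.33-0.71j)]]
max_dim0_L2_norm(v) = 1.54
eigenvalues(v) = [(0.59+0j), (-0.6+1.56j), (-0.6-1.56j)]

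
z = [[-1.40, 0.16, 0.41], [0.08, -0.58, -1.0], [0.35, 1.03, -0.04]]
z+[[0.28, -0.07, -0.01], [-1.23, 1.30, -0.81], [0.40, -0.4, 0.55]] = [[-1.12, 0.09, 0.4],[-1.15, 0.72, -1.81],[0.75, 0.63, 0.51]]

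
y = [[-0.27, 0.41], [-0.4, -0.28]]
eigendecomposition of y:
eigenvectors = [[0.71+0.00j, (0.71-0j)], [(-0.01+0.7j), -0.01-0.70j]]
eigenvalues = [(-0.28+0.4j), (-0.28-0.4j)]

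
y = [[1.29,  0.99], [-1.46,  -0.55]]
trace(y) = 0.74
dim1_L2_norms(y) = [1.63, 1.56]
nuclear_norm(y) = 2.56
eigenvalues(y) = [(0.37+0.77j), (0.37-0.77j)]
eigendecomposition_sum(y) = [[(0.64+0.17j),  (0.49-0.24j)], [(-0.73+0.35j),  -0.27+0.61j]] + [[(0.64-0.17j), (0.49+0.24j)],[(-0.73-0.35j), (-0.27-0.61j)]]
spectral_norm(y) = 2.23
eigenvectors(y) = [[(-0.49-0.41j), -0.49+0.41j], [0.77+0.00j, (0.77-0j)]]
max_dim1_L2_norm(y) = 1.63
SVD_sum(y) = [[1.40, 0.79], [-1.34, -0.76]] + [[-0.11, 0.2], [-0.12, 0.21]]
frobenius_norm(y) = 2.25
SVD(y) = [[-0.72, 0.69],  [0.69, 0.72]] @ diag([2.229197519484656, 0.33011879547135176]) @ [[-0.87, -0.49], [-0.49, 0.87]]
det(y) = 0.74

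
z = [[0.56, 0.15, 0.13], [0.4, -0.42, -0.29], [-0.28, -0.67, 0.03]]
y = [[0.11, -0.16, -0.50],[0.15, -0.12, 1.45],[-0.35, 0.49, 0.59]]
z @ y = [[0.04,-0.04,0.01],[0.08,-0.16,-0.98],[-0.14,0.14,-0.81]]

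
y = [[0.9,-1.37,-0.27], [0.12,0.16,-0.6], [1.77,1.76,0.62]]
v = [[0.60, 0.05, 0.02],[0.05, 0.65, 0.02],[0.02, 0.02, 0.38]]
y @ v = [[0.47, -0.85, -0.11], [0.07, 0.10, -0.22], [1.16, 1.24, 0.31]]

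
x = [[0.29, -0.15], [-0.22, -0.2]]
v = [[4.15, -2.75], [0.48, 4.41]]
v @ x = [[1.81, -0.07], [-0.83, -0.95]]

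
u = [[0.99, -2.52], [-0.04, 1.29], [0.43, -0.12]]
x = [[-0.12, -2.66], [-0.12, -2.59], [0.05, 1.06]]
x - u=[[-1.11, -0.14], [-0.08, -3.88], [-0.38, 1.18]]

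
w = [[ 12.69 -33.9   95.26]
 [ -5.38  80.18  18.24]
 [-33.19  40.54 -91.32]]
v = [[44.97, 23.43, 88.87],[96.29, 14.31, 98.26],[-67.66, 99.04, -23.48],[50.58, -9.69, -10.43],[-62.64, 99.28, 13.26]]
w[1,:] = [-5.38, 80.18, 18.24]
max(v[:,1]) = 99.28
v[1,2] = 98.26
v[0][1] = 23.43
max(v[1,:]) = 98.26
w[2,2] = -91.32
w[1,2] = 18.24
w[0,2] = 95.26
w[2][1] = 40.54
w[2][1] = 40.54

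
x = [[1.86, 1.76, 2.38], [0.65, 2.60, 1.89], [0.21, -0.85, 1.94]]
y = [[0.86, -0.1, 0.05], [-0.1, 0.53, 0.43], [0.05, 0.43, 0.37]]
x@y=[[1.54, 1.77, 1.73], [0.39, 2.13, 1.85], [0.36, 0.36, 0.36]]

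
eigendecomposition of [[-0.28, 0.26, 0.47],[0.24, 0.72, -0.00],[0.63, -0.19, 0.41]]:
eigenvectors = [[-0.83+0.00j,-0.07-0.13j,-0.07+0.13j],[(0.15+0j),(-0.88+0j),(-0.88-0j)],[(0.53+0j),(0.35-0.28j),0.35+0.28j]]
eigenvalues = [(-0.63+0j), (0.74+0.03j), (0.74-0.03j)]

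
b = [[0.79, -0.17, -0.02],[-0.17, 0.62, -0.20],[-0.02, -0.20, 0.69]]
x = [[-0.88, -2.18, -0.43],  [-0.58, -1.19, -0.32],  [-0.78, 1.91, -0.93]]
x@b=[[-0.32, -1.12, 0.16], [-0.25, -0.58, 0.03], [-0.92, 1.5, -1.01]]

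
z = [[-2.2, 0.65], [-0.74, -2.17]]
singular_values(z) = [2.34, 2.25]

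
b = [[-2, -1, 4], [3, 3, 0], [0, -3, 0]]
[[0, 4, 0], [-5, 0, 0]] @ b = [[12, 12, 0], [10, 5, -20]]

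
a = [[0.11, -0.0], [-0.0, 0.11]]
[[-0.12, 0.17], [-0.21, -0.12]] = a @ [[-1.07, 1.57], [-1.93, -1.07]]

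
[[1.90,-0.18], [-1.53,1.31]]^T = [[1.9, -1.53], [-0.18, 1.31]]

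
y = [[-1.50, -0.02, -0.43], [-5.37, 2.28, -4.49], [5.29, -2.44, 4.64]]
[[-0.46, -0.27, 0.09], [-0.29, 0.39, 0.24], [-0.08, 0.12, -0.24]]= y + [[1.04, -0.25, 0.52], [5.08, -1.89, 4.73], [-5.37, 2.56, -4.88]]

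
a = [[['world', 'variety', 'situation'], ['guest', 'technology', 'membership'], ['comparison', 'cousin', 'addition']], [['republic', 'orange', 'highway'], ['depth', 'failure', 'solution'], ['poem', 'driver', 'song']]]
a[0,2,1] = 'cousin'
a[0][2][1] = 'cousin'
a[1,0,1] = 'orange'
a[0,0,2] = 'situation'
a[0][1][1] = 'technology'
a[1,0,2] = 'highway'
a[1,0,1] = 'orange'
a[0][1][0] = 'guest'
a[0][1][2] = 'membership'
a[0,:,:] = [['world', 'variety', 'situation'], ['guest', 'technology', 'membership'], ['comparison', 'cousin', 'addition']]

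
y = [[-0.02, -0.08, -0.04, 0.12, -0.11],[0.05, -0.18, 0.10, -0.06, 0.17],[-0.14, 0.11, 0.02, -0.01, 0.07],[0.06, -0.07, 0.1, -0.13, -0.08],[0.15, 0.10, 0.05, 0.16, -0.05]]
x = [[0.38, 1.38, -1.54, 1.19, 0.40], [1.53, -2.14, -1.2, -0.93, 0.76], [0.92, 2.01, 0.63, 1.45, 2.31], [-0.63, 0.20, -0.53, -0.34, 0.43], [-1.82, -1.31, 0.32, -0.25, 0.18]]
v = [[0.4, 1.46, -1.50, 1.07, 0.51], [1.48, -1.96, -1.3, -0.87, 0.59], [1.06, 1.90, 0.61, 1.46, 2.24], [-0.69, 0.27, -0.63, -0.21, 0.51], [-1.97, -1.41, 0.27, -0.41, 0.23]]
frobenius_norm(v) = 5.87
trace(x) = -1.29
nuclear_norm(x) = 11.63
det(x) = 28.06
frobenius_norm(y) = 0.50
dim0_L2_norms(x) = [2.65, 3.5, 2.14, 2.14, 2.51]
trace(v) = -0.93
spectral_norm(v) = 4.32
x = v + y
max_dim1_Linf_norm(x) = 2.31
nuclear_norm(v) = 11.48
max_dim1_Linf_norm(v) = 2.24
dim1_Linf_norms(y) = [0.12, 0.18, 0.14, 0.13, 0.16]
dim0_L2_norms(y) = [0.22, 0.26, 0.16, 0.25, 0.23]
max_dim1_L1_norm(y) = 0.56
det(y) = 0.00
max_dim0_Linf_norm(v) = 2.24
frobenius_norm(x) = 5.90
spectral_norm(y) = 0.33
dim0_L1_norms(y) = [0.42, 0.54, 0.31, 0.48, 0.48]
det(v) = 21.88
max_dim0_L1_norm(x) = 7.04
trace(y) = -0.36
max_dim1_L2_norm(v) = 3.5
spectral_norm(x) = 4.31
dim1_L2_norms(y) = [0.19, 0.28, 0.19, 0.2, 0.25]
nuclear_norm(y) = 1.05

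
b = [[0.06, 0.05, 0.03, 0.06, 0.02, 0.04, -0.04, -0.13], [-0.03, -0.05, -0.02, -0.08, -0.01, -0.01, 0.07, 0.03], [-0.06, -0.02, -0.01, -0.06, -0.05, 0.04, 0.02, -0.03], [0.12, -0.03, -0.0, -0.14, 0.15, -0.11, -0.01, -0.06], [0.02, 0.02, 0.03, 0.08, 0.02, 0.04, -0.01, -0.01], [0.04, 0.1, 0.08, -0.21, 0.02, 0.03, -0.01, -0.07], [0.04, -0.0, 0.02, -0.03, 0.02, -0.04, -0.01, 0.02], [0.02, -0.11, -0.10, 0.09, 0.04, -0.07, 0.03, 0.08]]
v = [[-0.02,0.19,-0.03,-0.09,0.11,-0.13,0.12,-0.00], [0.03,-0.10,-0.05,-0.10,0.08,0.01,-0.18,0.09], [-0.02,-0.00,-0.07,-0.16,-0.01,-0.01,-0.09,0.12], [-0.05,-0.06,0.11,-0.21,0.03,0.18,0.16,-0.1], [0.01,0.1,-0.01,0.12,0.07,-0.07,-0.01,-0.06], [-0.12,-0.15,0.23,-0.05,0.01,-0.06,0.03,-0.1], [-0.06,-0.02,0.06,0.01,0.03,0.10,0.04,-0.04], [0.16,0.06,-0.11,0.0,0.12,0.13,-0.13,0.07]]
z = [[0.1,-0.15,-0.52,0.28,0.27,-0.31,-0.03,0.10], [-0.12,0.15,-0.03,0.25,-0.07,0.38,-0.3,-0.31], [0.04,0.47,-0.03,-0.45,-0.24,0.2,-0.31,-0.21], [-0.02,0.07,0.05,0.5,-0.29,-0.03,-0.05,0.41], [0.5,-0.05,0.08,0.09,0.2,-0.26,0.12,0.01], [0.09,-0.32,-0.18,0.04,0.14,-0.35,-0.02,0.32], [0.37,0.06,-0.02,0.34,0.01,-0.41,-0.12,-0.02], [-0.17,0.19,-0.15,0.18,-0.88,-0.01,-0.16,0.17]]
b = v @ z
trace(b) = -0.02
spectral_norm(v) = 0.49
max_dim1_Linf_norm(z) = 0.88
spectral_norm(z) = 1.33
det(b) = 0.00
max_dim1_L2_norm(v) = 0.36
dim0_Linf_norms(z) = [0.5, 0.47, 0.52, 0.5, 0.88, 0.41, 0.31, 0.41]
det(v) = 0.00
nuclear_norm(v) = 1.80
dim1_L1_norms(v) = [0.69, 0.64, 0.48, 0.9, 0.45, 0.75, 0.36, 0.78]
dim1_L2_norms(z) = [0.75, 0.66, 0.81, 0.72, 0.62, 0.62, 0.66, 0.97]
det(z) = 0.00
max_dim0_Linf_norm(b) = 0.21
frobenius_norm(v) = 0.78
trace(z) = 0.62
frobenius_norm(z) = 2.08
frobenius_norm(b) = 0.51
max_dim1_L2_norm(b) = 0.27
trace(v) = -0.28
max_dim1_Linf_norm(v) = 0.23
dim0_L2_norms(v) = [0.22, 0.29, 0.3, 0.32, 0.2, 0.29, 0.32, 0.23]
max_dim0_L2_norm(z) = 1.03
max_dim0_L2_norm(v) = 0.32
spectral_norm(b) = 0.35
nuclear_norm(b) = 1.06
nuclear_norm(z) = 4.95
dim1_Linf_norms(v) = [0.19, 0.18, 0.16, 0.21, 0.12, 0.23, 0.1, 0.16]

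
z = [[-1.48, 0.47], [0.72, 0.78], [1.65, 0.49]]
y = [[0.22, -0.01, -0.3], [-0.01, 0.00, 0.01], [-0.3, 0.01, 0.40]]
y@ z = [[-0.83, -0.05],[0.03, 0.0],[1.11, 0.06]]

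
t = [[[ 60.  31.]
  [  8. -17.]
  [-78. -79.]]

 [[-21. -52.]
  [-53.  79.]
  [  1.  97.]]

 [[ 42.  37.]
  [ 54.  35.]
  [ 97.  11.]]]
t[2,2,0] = 97.0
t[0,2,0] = -78.0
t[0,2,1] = -79.0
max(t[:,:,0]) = 97.0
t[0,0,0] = 60.0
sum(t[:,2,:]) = 49.0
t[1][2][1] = 97.0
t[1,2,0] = 1.0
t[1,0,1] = -52.0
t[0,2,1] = -79.0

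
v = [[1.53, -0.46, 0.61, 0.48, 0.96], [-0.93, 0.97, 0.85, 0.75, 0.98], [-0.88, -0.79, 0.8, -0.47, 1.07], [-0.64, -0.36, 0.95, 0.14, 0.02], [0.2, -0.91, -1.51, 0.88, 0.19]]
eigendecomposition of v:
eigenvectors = [[0.80+0.00j, -0.10+0.28j, -0.10-0.28j, (-0.03-0.14j), -0.03+0.14j], [(-0.53+0j), (-0.17+0.38j), (-0.17-0.38j), (-0.03-0.38j), -0.03+0.38j], [(0.04+0j), -0.63+0.00j, (-0.63-0j), (0.19+0.45j), (0.19-0.45j)], [-0.15+0.00j, -0.20+0.23j, -0.20-0.23j, 0.63+0.00j, (0.63-0j)], [0.24+0.00j, -0.01-0.49j, (-0.01+0.49j), -0.27-0.36j, -0.27+0.36j]]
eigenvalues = [(2.07+0j), (0.32+1.87j), (0.32-1.87j), (0.46+1.03j), (0.46-1.03j)]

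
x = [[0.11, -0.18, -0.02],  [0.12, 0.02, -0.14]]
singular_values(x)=[0.23, 0.16]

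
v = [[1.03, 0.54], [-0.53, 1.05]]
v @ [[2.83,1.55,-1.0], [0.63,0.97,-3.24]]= [[3.26, 2.12, -2.78], [-0.84, 0.2, -2.87]]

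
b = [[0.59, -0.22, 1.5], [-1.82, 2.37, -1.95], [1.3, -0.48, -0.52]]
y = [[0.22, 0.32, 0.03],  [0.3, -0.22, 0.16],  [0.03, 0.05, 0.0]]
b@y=[[0.11, 0.31, -0.02], [0.25, -1.2, 0.32], [0.13, 0.5, -0.04]]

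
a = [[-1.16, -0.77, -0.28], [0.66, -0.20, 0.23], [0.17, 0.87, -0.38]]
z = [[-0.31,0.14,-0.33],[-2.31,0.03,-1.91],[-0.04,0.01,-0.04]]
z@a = [[0.40, -0.08, 0.24], [2.37, 0.11, 1.38], [0.05, -0.01, 0.03]]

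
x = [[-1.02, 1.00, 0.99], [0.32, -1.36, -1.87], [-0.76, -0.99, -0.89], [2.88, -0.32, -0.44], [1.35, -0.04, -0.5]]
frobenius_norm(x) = 4.64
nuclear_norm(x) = 6.81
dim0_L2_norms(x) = [3.44, 1.98, 2.39]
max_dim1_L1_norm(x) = 3.64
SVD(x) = [[-0.43, -0.21, 0.46],[0.42, 0.63, 0.45],[0.03, 0.57, -0.37],[0.71, -0.45, -0.28],[0.36, -0.17, 0.61]] @ diag([3.7634859943000882, 2.6803671092473915, 0.36811048663664364]) @ [[0.82, -0.34, -0.46], [-0.57, -0.55, -0.60], [-0.05, 0.76, -0.65]]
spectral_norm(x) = 3.76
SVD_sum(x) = [[-1.34,  0.56,  0.76], [1.30,  -0.54,  -0.74], [0.10,  -0.04,  -0.06], [2.18,  -0.91,  -1.24], [1.10,  -0.46,  -0.62]] + [[0.33, 0.31, 0.34], [-0.97, -0.94, -1.03], [-0.87, -0.84, -0.92], [0.69, 0.67, 0.73], [0.26, 0.25, 0.27]] + [[-0.01, 0.13, -0.11], [-0.01, 0.12, -0.11], [0.01, -0.1, 0.09], [0.01, -0.08, 0.07], [-0.01, 0.17, -0.15]]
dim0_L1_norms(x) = [6.33, 3.71, 4.69]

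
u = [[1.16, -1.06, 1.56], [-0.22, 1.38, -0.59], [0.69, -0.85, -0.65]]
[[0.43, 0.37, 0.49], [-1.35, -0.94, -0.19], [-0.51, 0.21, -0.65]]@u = [[0.76, -0.36, 0.13], [-1.49, 0.30, -1.43], [-1.09, 1.38, -0.5]]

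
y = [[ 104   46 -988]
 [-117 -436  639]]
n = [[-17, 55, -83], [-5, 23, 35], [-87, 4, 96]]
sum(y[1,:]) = 86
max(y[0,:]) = 104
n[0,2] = -83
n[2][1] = 4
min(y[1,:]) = -436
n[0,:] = [-17, 55, -83]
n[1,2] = 35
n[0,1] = 55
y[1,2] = 639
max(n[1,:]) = 35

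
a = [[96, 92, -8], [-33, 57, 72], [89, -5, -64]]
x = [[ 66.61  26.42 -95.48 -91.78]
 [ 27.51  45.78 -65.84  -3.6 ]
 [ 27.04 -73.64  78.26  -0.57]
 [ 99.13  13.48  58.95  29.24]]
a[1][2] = 72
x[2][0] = 27.04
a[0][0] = 96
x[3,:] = [99.13, 13.48, 58.95, 29.24]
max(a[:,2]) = 72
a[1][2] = 72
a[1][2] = 72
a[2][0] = 89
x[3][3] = 29.24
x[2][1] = -73.64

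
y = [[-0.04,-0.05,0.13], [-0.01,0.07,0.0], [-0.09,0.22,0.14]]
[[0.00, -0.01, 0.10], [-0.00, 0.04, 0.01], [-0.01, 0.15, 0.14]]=y @ [[0.26, -0.01, 0.09], [-0.01, 0.59, 0.14], [0.09, 0.14, 0.83]]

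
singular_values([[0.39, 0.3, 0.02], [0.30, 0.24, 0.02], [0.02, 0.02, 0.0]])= [0.63, 0.01, 0.0]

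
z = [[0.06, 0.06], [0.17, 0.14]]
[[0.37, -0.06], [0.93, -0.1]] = z @ [[2.39, 1.80], [3.75, -2.87]]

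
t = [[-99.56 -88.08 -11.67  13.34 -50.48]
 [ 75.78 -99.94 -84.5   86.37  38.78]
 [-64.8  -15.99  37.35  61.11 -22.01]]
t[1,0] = 75.78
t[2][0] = -64.8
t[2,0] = -64.8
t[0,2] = -11.67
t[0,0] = -99.56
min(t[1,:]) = -99.94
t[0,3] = 13.34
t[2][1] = -15.99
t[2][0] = -64.8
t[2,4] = -22.01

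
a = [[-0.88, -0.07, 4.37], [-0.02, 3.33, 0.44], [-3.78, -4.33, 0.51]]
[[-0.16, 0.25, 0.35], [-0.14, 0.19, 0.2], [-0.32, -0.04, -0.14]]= a @ [[0.13,-0.04,-0.01], [-0.04,0.05,0.05], [-0.01,0.05,0.08]]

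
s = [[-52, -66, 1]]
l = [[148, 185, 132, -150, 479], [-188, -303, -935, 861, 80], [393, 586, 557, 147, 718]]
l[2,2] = 557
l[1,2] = -935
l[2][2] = 557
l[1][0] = -188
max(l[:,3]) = 861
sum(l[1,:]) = -485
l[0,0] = 148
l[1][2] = -935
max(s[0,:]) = 1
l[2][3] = 147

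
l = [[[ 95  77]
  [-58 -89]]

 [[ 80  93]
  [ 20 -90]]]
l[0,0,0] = 95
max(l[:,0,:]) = 95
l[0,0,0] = 95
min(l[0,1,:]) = -89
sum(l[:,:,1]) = -9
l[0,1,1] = -89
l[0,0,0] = 95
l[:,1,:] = [[-58, -89], [20, -90]]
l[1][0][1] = 93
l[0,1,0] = -58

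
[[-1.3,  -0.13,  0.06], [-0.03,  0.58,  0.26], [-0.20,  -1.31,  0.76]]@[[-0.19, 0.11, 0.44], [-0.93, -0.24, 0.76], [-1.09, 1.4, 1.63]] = [[0.30, -0.03, -0.57],[-0.82, 0.22, 0.85],[0.43, 1.36, 0.16]]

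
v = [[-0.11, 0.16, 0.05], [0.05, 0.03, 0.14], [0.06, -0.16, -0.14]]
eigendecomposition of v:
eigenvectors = [[(0.7+0j),(0.54-0.22j),0.54+0.22j], [0.60+0.00j,0.33+0.28j,(0.33-0.28j)], [(-0.39+0j),-0.69+0.00j,(-0.69-0j)]]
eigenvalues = [(-0+0j), (-0.11+0.08j), (-0.11-0.08j)]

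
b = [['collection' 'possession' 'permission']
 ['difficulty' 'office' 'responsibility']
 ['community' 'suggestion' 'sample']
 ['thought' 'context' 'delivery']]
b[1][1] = 'office'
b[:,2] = ['permission', 'responsibility', 'sample', 'delivery']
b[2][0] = 'community'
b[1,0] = 'difficulty'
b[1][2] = 'responsibility'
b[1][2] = 'responsibility'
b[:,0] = ['collection', 'difficulty', 'community', 'thought']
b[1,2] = 'responsibility'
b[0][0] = 'collection'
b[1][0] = 'difficulty'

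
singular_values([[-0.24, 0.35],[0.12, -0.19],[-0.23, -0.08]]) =[0.49, 0.23]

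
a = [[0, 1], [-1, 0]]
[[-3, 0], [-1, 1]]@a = [[0, -3], [-1, -1]]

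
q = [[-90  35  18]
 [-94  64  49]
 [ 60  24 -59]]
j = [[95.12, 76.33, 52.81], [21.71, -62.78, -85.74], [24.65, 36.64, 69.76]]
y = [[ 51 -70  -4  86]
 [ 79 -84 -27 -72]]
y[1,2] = -27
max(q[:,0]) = 60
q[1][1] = 64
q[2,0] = 60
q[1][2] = 49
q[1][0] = -94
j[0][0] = 95.12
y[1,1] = -84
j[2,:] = [24.65, 36.64, 69.76]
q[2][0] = 60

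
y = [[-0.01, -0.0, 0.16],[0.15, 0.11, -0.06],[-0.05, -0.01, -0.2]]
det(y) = 0.00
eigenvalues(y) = [0.11, -0.05, -0.15]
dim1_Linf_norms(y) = [0.16, 0.15, 0.2]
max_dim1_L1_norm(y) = 0.32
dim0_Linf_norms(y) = [0.15, 0.11, 0.2]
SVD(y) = [[-0.60, -0.04, 0.8], [0.29, -0.94, 0.18], [0.74, 0.34, 0.58]] @ diag([0.26394216872486614, 0.19115417711889882, 0.017164269247799888]) @ [[0.05, 0.09, -0.99], [-0.82, -0.56, -0.09], [-0.56, 0.82, 0.05]]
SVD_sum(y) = [[-0.01, -0.02, 0.16], [0.0, 0.01, -0.08], [0.01, 0.02, -0.19]] + [[0.01, 0.0, 0.00], [0.15, 0.10, 0.02], [-0.05, -0.04, -0.01]] + [[-0.01, 0.01, 0.00],[-0.00, 0.00, 0.00],[-0.01, 0.01, 0.00]]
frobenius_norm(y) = 0.33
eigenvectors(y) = [[0.04, -0.69, -0.65], [-1.00, 0.7, 0.5], [0.03, 0.19, 0.58]]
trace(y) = -0.10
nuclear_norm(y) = 0.47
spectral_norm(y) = 0.26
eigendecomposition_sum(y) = [[-0.00, -0.0, -0.00], [0.13, 0.11, 0.04], [-0.0, -0.00, -0.0]] + [[-0.08, -0.01, -0.09], [0.08, 0.01, 0.09], [0.02, 0.0, 0.02]] + [[0.08,0.01,0.25], [-0.06,-0.01,-0.19], [-0.07,-0.01,-0.22]]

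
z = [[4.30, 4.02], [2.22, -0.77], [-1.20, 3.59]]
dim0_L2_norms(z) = [4.99, 5.44]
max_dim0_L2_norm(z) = 5.44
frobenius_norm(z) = 7.38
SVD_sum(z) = [[3.67, 4.53], [0.50, 0.62], [1.28, 1.58]] + [[0.63, -0.51], [1.72, -1.39], [-2.48, 2.01]]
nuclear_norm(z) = 10.19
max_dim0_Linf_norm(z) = 4.3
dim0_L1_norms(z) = [7.72, 8.38]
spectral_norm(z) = 6.23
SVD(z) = [[-0.94,-0.20], [-0.13,-0.56], [-0.33,0.80]] @ diag([6.226513907100729, 3.966147320093041]) @ [[-0.63, -0.78], [-0.78, 0.63]]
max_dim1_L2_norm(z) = 5.89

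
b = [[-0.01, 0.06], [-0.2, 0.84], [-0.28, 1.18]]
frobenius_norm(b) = 1.49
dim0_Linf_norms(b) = [0.28, 1.18]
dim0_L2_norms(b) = [0.34, 1.45]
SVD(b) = [[-0.04,  0.99], [-0.58,  -0.13], [-0.81,  0.04]] @ diag([1.489994165511942, 0.004169741043696635]) @ [[0.23, -0.97],  [0.97, 0.23]]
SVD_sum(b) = [[-0.01, 0.06], [-0.20, 0.84], [-0.28, 1.18]] + [[0.00, 0.00],  [-0.0, -0.0],  [0.00, 0.00]]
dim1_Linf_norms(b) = [0.06, 0.84, 1.18]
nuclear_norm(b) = 1.49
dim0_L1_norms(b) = [0.49, 2.08]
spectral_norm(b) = 1.49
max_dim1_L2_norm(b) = 1.21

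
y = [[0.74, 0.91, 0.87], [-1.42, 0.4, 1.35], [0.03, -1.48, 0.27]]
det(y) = 3.76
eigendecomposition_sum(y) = [[(0.63+0j), -0.14+0.00j, (0.45+0j)], [(-0.27-0j), 0.06-0.00j, (-0.2-0j)], [0.53+0.00j, (-0.12+0j), (0.38+0j)]] + [[0.05+0.38j, 0.52+0.07j, 0.21-0.42j], [(-0.57+0.29j), (0.17+0.87j), (0.77+0.1j)], [-0.25-0.44j, -0.68+0.16j, -0.05+0.61j]] + [[(0.05-0.38j), (0.52-0.07j), 0.21+0.42j],[(-0.57-0.29j), 0.17-0.87j, (0.77-0.1j)],[(-0.25+0.44j), (-0.68-0.16j), (-0.05-0.61j)]]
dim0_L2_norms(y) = [1.6, 1.78, 1.63]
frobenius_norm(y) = 2.90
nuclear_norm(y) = 4.85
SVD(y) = [[-0.36, -0.58, -0.74], [-0.88, 0.47, 0.06], [0.31, 0.67, -0.67]] @ diag([2.0712162891198855, 1.7347795023842973, 1.0470449664612036]) @ [[0.48, -0.55, -0.68], [-0.62, -0.77, 0.18], [-0.62, 0.33, -0.71]]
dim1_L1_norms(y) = [2.52, 3.17, 1.78]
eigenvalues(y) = [(1.07+0j), (0.17+1.86j), (0.17-1.86j)]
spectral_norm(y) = 2.07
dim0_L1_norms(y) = [2.19, 2.79, 2.49]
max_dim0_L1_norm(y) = 2.79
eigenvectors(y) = [[0.73+0.00j, (-0.14+0.4j), -0.14-0.40j], [(-0.32+0j), -0.71+0.00j, (-0.71-0j)], [(0.61+0j), -0.02-0.56j, (-0.02+0.56j)]]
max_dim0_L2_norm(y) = 1.78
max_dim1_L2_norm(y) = 2.0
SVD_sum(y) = [[-0.36, 0.4, 0.50], [-0.88, 1.00, 1.25], [0.31, -0.35, -0.44]] + [[0.61, 0.77, -0.18],[-0.5, -0.62, 0.15],[-0.72, -0.89, 0.21]] + [[0.48, -0.26, 0.55], [-0.04, 0.02, -0.05], [0.44, -0.24, 0.5]]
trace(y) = 1.41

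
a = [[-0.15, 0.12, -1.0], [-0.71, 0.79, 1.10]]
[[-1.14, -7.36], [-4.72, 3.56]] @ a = [[5.4, -5.95, -6.96], [-1.82, 2.25, 8.64]]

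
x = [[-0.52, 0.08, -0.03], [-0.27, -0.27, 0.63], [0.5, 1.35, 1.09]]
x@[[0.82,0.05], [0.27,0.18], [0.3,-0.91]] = [[-0.41, 0.02], [-0.11, -0.64], [1.1, -0.72]]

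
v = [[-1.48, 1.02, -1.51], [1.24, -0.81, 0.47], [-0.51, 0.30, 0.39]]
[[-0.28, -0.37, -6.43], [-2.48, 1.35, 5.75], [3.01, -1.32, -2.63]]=v@[[-2.08, 3.54, 3.06], [1.92, 3.09, -2.77], [3.52, -1.14, -0.61]]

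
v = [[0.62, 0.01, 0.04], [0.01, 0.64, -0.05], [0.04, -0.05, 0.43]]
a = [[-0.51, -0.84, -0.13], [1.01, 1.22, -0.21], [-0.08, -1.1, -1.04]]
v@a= [[-0.31,-0.55,-0.12],[0.65,0.83,-0.08],[-0.11,-0.57,-0.44]]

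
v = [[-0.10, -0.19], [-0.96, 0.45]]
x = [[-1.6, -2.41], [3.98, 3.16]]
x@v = [[2.47, -0.78],[-3.43, 0.67]]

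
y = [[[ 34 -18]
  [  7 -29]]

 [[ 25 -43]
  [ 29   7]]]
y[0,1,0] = 7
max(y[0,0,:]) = 34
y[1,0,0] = 25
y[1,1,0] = 29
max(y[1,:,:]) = 29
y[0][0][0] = 34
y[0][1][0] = 7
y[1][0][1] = -43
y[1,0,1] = -43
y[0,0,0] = 34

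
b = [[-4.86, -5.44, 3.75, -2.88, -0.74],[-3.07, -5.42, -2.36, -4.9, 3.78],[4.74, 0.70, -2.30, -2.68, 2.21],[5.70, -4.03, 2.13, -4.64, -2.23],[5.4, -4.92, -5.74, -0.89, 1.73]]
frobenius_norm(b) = 19.21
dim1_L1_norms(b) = [17.67, 19.53, 12.63, 18.73, 18.68]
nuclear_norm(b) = 36.39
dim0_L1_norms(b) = [23.77, 20.51, 16.28, 15.99, 10.69]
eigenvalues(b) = [(-8.61+2.21j), (-8.61-2.21j), (0.47+5.59j), (0.47-5.59j), (0.79+0j)]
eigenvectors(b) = [[0.56+0.00j, 0.56-0.00j, 0.09-0.13j, 0.09+0.13j, (0.28+0j)],[0.31-0.13j, (0.31+0.13j), -0.13+0.44j, (-0.13-0.44j), (-0.24+0j)],[-0.40-0.18j, -0.40+0.18j, 0.03+0.26j, 0.03-0.26j, (0.51+0j)],[-0.28-0.34j, (-0.28+0.34j), 0.04-0.43j, 0.04+0.43j, 0.39+0.00j],[(-0.34-0.26j), (-0.34+0.26j), -0.71+0.00j, -0.71-0.00j, 0.67+0.00j]]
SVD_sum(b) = [[0.48, -0.59, -0.32, -0.47, 0.18],[2.8, -3.49, -1.89, -2.78, 1.07],[2.15, -2.69, -1.45, -2.14, 0.82],[3.15, -3.93, -2.12, -3.13, 1.20],[4.09, -5.1, -2.76, -4.07, 1.56]] + [[-6.11,-4.32,2.96,-2.69,0.11],[-4.14,-2.93,2.01,-1.82,0.08],[2.66,1.88,-1.29,1.17,-0.05],[-0.10,-0.07,0.05,-0.04,0.00],[2.22,1.57,-1.07,0.97,-0.04]] + [[0.71, -0.06, 1.11, -0.32, -0.91], [-1.68, 0.15, -2.64, 0.75, 2.16], [-0.11, 0.01, -0.17, 0.05, 0.14], [2.68, -0.24, 4.23, -1.21, -3.46], [-0.94, 0.08, -1.48, 0.42, 1.21]] + [[0.01, -0.41, -0.13, 0.5, -0.3], [-0.01, 0.82, 0.26, -0.98, 0.59], [-0.02, 1.54, 0.49, -1.85, 1.12], [-0.00, 0.17, 0.05, -0.21, 0.13], [0.02, -1.46, -0.46, 1.75, -1.06]] + [[0.06, -0.05, 0.13, 0.10, 0.18],[-0.04, 0.03, -0.09, -0.07, -0.12],[0.06, -0.05, 0.13, 0.1, 0.17],[-0.03, 0.03, -0.07, -0.06, -0.1],[0.02, -0.01, 0.04, 0.03, 0.05]]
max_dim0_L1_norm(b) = 23.77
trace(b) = -15.49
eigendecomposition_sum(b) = [[(-2.65+1.64j), -2.76-5.16j, (1.08+0.11j), (-1.39-5.7j), 0.12+0.77j], [(-1.06+1.52j), (-2.73-2.17j), (0.62-0.2j), -2.12-2.80j, 0.25+0.40j], [(2.38-0.32j), (0.32+4.5j), (-0.73-0.42j), (-0.82+4.45j), 0.16-0.58j], [2.31+0.80j, -1.78+4.24j, -0.47-0.72j, -2.79+3.68j, 0.41-0.46j], [2.34+0.27j, (-0.77+4.36j), -0.59-0.57j, (-1.84+4.05j), 0.29-0.52j]] + [[-2.65-1.64j, -2.76+5.16j, (1.08-0.11j), (-1.39+5.7j), 0.12-0.77j],[(-1.06-1.52j), (-2.73+2.17j), 0.62+0.20j, -2.12+2.80j, (0.25-0.4j)],[2.38+0.32j, (0.32-4.5j), (-0.73+0.42j), -0.82-4.45j, 0.16+0.58j],[(2.31-0.8j), -1.78-4.24j, -0.47+0.72j, (-2.79-3.68j), 0.41+0.46j],[(2.34-0.27j), (-0.77-4.36j), -0.59+0.57j, -1.84-4.05j, 0.29+0.52j]] + [[0.10+0.09j, 0.12-0.32j, (0.68-0.22j), 0.4j, -0.52-0.22j], [-0.37-0.16j, -0.04+1.00j, -1.70+1.24j, -0.38-1.13j, (1.67+0.13j)], [(-0.23-0.01j), (0.18+0.53j), -0.63+1.00j, -0.43-0.51j, 0.89-0.28j], [0.37+0.08j, -0.13-0.94j, 1.38-1.44j, 0.54+0.99j, (-1.57+0.16j)], [(0.08-0.62j), -1.50+0.35j, -2.55-2.01j, (1.51-1.03j), 0.50+2.52j]] + [[(0.1-0.09j), 0.12+0.32j, 0.68+0.22j, -0.4j, -0.52+0.22j], [(-0.37+0.16j), (-0.04-1j), (-1.7-1.24j), (-0.38+1.13j), (1.67-0.13j)], [(-0.23+0.01j), (0.18-0.53j), -0.63-1.00j, -0.43+0.51j, (0.89+0.28j)], [(0.37-0.08j), -0.13+0.94j, 1.38+1.44j, (0.54-0.99j), -1.57-0.16j], [0.08+0.62j, -1.50-0.35j, -2.55+2.01j, 1.51+1.03j, (0.5-2.52j)]] + [[(0.23+0j), (-0.16+0j), 0.23+0.00j, (-0.1+0j), 0.06-0.00j], [(-0.2-0j), 0.14-0.00j, -0.19-0.00j, (0.08-0j), (-0.05+0j)], [0.43+0.00j, -0.30+0.00j, (0.42+0j), (-0.18+0j), 0.11-0.00j], [0.33+0.00j, -0.23+0.00j, 0.32+0.00j, -0.14+0.00j, 0.08-0.00j], [(0.56+0j), -0.39+0.00j, (0.55+0j), -0.24+0.00j, (0.14-0j)]]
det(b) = 1958.34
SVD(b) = [[0.08,-0.75,-0.21,-0.18,0.6], [0.45,-0.51,0.50,0.35,-0.41], [0.34,0.33,0.03,0.67,0.58], [0.5,-0.01,-0.79,0.07,-0.33], [0.65,0.27,0.28,-0.63,0.17]] @ diag([12.769324673799714, 11.319105731791687, 7.817595780971401, 4.061489144738521, 0.42672583718343815]) @ [[0.49,-0.61,-0.33,-0.49,0.19], [0.72,0.51,-0.35,0.32,-0.01], [-0.43,0.04,-0.68,0.19,0.56], [-0.01,0.57,0.18,-0.69,0.41], [0.23,-0.20,0.52,0.39,0.69]]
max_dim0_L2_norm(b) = 10.82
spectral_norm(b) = 12.77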